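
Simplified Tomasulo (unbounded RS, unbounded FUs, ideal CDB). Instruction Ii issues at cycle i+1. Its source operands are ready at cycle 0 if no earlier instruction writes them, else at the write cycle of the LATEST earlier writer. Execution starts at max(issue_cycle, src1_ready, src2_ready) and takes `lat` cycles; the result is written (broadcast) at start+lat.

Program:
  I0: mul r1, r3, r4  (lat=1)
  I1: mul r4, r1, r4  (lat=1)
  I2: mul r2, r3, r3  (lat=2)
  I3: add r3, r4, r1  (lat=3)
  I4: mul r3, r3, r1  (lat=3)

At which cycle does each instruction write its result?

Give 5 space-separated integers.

I0 mul r1: issue@1 deps=(None,None) exec_start@1 write@2
I1 mul r4: issue@2 deps=(0,None) exec_start@2 write@3
I2 mul r2: issue@3 deps=(None,None) exec_start@3 write@5
I3 add r3: issue@4 deps=(1,0) exec_start@4 write@7
I4 mul r3: issue@5 deps=(3,0) exec_start@7 write@10

Answer: 2 3 5 7 10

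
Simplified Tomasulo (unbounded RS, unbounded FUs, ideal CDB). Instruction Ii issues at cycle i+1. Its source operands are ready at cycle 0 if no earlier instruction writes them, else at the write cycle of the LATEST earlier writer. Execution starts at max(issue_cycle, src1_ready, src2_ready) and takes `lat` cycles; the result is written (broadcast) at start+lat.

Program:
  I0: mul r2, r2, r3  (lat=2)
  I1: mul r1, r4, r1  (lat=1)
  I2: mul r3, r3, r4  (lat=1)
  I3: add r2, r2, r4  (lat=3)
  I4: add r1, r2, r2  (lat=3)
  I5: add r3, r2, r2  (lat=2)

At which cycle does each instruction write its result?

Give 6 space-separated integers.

I0 mul r2: issue@1 deps=(None,None) exec_start@1 write@3
I1 mul r1: issue@2 deps=(None,None) exec_start@2 write@3
I2 mul r3: issue@3 deps=(None,None) exec_start@3 write@4
I3 add r2: issue@4 deps=(0,None) exec_start@4 write@7
I4 add r1: issue@5 deps=(3,3) exec_start@7 write@10
I5 add r3: issue@6 deps=(3,3) exec_start@7 write@9

Answer: 3 3 4 7 10 9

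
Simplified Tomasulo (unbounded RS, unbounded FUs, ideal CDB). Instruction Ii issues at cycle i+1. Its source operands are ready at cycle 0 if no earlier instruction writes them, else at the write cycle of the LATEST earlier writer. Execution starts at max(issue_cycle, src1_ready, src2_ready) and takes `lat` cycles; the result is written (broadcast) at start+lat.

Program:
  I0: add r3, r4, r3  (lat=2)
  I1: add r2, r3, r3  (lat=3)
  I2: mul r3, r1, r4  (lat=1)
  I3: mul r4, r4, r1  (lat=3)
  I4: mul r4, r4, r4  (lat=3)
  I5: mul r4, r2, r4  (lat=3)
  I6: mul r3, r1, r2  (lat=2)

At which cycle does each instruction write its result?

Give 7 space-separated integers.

I0 add r3: issue@1 deps=(None,None) exec_start@1 write@3
I1 add r2: issue@2 deps=(0,0) exec_start@3 write@6
I2 mul r3: issue@3 deps=(None,None) exec_start@3 write@4
I3 mul r4: issue@4 deps=(None,None) exec_start@4 write@7
I4 mul r4: issue@5 deps=(3,3) exec_start@7 write@10
I5 mul r4: issue@6 deps=(1,4) exec_start@10 write@13
I6 mul r3: issue@7 deps=(None,1) exec_start@7 write@9

Answer: 3 6 4 7 10 13 9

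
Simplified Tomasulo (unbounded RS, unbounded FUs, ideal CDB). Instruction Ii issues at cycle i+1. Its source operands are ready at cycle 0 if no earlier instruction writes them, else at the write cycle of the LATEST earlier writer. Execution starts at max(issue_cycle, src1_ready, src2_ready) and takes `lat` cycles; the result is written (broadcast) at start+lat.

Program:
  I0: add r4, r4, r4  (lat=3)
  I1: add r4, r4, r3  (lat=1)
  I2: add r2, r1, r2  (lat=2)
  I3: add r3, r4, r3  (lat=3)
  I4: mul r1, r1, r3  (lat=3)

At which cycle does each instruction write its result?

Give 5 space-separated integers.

I0 add r4: issue@1 deps=(None,None) exec_start@1 write@4
I1 add r4: issue@2 deps=(0,None) exec_start@4 write@5
I2 add r2: issue@3 deps=(None,None) exec_start@3 write@5
I3 add r3: issue@4 deps=(1,None) exec_start@5 write@8
I4 mul r1: issue@5 deps=(None,3) exec_start@8 write@11

Answer: 4 5 5 8 11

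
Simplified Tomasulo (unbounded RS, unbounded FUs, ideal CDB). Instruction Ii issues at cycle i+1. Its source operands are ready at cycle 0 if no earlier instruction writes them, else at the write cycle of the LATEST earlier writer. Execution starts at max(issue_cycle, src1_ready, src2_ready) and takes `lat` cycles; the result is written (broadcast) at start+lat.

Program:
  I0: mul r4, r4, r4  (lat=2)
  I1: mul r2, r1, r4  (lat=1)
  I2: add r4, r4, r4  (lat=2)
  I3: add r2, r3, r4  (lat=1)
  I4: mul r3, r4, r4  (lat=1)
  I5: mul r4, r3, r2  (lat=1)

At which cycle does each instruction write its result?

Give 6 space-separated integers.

Answer: 3 4 5 6 6 7

Derivation:
I0 mul r4: issue@1 deps=(None,None) exec_start@1 write@3
I1 mul r2: issue@2 deps=(None,0) exec_start@3 write@4
I2 add r4: issue@3 deps=(0,0) exec_start@3 write@5
I3 add r2: issue@4 deps=(None,2) exec_start@5 write@6
I4 mul r3: issue@5 deps=(2,2) exec_start@5 write@6
I5 mul r4: issue@6 deps=(4,3) exec_start@6 write@7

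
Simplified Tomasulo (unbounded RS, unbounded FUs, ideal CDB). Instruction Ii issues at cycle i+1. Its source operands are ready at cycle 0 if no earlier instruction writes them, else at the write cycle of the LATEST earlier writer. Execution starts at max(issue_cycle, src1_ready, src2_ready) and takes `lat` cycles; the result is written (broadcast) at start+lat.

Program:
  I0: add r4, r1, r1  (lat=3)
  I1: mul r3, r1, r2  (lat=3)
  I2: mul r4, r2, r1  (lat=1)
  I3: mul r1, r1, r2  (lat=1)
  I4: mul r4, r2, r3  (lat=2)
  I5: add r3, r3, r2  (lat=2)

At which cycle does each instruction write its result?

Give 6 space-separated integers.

Answer: 4 5 4 5 7 8

Derivation:
I0 add r4: issue@1 deps=(None,None) exec_start@1 write@4
I1 mul r3: issue@2 deps=(None,None) exec_start@2 write@5
I2 mul r4: issue@3 deps=(None,None) exec_start@3 write@4
I3 mul r1: issue@4 deps=(None,None) exec_start@4 write@5
I4 mul r4: issue@5 deps=(None,1) exec_start@5 write@7
I5 add r3: issue@6 deps=(1,None) exec_start@6 write@8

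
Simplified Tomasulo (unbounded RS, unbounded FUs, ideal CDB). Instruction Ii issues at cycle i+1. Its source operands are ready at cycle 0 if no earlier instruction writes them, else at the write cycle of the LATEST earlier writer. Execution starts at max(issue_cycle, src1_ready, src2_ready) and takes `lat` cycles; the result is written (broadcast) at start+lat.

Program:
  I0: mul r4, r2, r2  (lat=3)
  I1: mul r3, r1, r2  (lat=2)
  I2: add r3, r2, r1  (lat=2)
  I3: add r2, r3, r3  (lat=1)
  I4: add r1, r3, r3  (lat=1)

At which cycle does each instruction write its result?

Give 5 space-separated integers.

Answer: 4 4 5 6 6

Derivation:
I0 mul r4: issue@1 deps=(None,None) exec_start@1 write@4
I1 mul r3: issue@2 deps=(None,None) exec_start@2 write@4
I2 add r3: issue@3 deps=(None,None) exec_start@3 write@5
I3 add r2: issue@4 deps=(2,2) exec_start@5 write@6
I4 add r1: issue@5 deps=(2,2) exec_start@5 write@6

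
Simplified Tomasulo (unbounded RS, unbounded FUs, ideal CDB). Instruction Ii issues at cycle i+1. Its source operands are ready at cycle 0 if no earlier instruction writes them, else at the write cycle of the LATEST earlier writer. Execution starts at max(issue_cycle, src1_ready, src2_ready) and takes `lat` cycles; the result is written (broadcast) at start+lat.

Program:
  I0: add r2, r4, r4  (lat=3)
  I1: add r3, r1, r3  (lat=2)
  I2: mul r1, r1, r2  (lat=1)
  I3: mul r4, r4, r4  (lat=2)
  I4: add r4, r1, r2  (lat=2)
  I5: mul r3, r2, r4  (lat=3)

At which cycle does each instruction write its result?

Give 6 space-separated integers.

I0 add r2: issue@1 deps=(None,None) exec_start@1 write@4
I1 add r3: issue@2 deps=(None,None) exec_start@2 write@4
I2 mul r1: issue@3 deps=(None,0) exec_start@4 write@5
I3 mul r4: issue@4 deps=(None,None) exec_start@4 write@6
I4 add r4: issue@5 deps=(2,0) exec_start@5 write@7
I5 mul r3: issue@6 deps=(0,4) exec_start@7 write@10

Answer: 4 4 5 6 7 10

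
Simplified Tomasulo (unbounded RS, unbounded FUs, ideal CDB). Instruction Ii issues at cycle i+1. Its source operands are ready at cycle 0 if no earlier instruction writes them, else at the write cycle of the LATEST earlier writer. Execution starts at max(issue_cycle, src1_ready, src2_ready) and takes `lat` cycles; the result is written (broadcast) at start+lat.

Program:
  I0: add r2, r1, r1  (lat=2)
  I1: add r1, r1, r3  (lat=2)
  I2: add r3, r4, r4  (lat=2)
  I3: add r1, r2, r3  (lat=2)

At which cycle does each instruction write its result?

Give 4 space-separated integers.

I0 add r2: issue@1 deps=(None,None) exec_start@1 write@3
I1 add r1: issue@2 deps=(None,None) exec_start@2 write@4
I2 add r3: issue@3 deps=(None,None) exec_start@3 write@5
I3 add r1: issue@4 deps=(0,2) exec_start@5 write@7

Answer: 3 4 5 7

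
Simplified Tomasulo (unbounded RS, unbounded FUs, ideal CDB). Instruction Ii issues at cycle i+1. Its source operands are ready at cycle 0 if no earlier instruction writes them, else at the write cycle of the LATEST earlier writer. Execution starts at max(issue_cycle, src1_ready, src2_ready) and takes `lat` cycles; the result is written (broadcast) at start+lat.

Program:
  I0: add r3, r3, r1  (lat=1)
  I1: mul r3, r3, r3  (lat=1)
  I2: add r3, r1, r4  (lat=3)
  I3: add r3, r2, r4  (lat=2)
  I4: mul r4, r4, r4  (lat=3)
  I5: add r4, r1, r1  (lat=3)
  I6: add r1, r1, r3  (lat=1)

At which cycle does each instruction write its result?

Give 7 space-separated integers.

I0 add r3: issue@1 deps=(None,None) exec_start@1 write@2
I1 mul r3: issue@2 deps=(0,0) exec_start@2 write@3
I2 add r3: issue@3 deps=(None,None) exec_start@3 write@6
I3 add r3: issue@4 deps=(None,None) exec_start@4 write@6
I4 mul r4: issue@5 deps=(None,None) exec_start@5 write@8
I5 add r4: issue@6 deps=(None,None) exec_start@6 write@9
I6 add r1: issue@7 deps=(None,3) exec_start@7 write@8

Answer: 2 3 6 6 8 9 8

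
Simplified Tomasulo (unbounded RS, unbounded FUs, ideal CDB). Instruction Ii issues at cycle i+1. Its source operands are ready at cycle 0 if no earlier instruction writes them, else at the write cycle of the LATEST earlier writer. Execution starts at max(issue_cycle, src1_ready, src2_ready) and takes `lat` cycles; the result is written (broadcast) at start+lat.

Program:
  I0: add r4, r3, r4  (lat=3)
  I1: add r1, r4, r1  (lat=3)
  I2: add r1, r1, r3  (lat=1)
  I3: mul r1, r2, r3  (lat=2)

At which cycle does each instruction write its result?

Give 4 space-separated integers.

I0 add r4: issue@1 deps=(None,None) exec_start@1 write@4
I1 add r1: issue@2 deps=(0,None) exec_start@4 write@7
I2 add r1: issue@3 deps=(1,None) exec_start@7 write@8
I3 mul r1: issue@4 deps=(None,None) exec_start@4 write@6

Answer: 4 7 8 6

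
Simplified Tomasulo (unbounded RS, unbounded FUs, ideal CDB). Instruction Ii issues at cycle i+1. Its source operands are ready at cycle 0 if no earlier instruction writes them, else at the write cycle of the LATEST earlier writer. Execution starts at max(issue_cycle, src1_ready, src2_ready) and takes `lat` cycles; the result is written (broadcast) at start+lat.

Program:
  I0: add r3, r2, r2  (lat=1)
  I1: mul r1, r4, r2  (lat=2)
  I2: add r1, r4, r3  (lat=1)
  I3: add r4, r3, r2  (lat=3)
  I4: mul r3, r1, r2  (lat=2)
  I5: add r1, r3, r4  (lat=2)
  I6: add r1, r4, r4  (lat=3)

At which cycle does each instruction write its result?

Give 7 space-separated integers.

Answer: 2 4 4 7 7 9 10

Derivation:
I0 add r3: issue@1 deps=(None,None) exec_start@1 write@2
I1 mul r1: issue@2 deps=(None,None) exec_start@2 write@4
I2 add r1: issue@3 deps=(None,0) exec_start@3 write@4
I3 add r4: issue@4 deps=(0,None) exec_start@4 write@7
I4 mul r3: issue@5 deps=(2,None) exec_start@5 write@7
I5 add r1: issue@6 deps=(4,3) exec_start@7 write@9
I6 add r1: issue@7 deps=(3,3) exec_start@7 write@10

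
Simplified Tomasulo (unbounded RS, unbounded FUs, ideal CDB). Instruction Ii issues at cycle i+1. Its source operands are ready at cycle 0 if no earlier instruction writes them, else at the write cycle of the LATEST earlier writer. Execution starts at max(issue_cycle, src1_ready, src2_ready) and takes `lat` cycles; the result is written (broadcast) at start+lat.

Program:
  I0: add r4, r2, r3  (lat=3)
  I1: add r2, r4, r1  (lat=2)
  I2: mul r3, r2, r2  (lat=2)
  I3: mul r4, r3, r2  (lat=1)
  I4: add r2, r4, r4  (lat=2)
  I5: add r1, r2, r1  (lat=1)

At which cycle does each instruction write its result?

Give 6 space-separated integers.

Answer: 4 6 8 9 11 12

Derivation:
I0 add r4: issue@1 deps=(None,None) exec_start@1 write@4
I1 add r2: issue@2 deps=(0,None) exec_start@4 write@6
I2 mul r3: issue@3 deps=(1,1) exec_start@6 write@8
I3 mul r4: issue@4 deps=(2,1) exec_start@8 write@9
I4 add r2: issue@5 deps=(3,3) exec_start@9 write@11
I5 add r1: issue@6 deps=(4,None) exec_start@11 write@12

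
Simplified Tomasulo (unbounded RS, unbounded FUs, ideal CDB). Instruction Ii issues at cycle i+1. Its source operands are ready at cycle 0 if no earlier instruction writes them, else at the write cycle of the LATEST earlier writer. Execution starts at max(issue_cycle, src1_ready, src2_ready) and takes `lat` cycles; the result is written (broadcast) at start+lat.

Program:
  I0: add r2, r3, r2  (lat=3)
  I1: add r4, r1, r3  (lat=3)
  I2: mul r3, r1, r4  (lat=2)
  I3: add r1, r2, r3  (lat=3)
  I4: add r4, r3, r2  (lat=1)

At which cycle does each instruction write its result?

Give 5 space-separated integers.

I0 add r2: issue@1 deps=(None,None) exec_start@1 write@4
I1 add r4: issue@2 deps=(None,None) exec_start@2 write@5
I2 mul r3: issue@3 deps=(None,1) exec_start@5 write@7
I3 add r1: issue@4 deps=(0,2) exec_start@7 write@10
I4 add r4: issue@5 deps=(2,0) exec_start@7 write@8

Answer: 4 5 7 10 8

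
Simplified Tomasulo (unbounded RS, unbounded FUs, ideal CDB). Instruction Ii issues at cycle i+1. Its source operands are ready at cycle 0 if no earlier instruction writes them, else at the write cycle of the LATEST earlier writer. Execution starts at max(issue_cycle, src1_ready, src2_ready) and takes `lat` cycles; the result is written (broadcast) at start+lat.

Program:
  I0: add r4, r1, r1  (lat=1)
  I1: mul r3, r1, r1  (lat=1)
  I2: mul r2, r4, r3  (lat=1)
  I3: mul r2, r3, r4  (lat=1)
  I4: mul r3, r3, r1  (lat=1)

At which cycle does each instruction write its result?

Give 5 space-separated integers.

Answer: 2 3 4 5 6

Derivation:
I0 add r4: issue@1 deps=(None,None) exec_start@1 write@2
I1 mul r3: issue@2 deps=(None,None) exec_start@2 write@3
I2 mul r2: issue@3 deps=(0,1) exec_start@3 write@4
I3 mul r2: issue@4 deps=(1,0) exec_start@4 write@5
I4 mul r3: issue@5 deps=(1,None) exec_start@5 write@6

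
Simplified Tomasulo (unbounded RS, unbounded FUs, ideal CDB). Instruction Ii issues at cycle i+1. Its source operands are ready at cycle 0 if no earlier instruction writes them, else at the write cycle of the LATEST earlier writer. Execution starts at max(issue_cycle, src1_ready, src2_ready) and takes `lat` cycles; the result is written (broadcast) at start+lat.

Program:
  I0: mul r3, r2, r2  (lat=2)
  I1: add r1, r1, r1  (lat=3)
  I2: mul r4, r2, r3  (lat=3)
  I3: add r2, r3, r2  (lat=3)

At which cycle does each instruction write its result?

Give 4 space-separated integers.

I0 mul r3: issue@1 deps=(None,None) exec_start@1 write@3
I1 add r1: issue@2 deps=(None,None) exec_start@2 write@5
I2 mul r4: issue@3 deps=(None,0) exec_start@3 write@6
I3 add r2: issue@4 deps=(0,None) exec_start@4 write@7

Answer: 3 5 6 7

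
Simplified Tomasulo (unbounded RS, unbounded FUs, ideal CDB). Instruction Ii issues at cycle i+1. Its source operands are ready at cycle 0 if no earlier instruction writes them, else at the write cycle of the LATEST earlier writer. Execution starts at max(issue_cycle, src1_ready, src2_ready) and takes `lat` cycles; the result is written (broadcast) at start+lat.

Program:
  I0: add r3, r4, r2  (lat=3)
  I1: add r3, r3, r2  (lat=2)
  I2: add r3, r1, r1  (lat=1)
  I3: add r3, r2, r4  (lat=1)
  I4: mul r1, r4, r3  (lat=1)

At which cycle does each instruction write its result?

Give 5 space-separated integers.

I0 add r3: issue@1 deps=(None,None) exec_start@1 write@4
I1 add r3: issue@2 deps=(0,None) exec_start@4 write@6
I2 add r3: issue@3 deps=(None,None) exec_start@3 write@4
I3 add r3: issue@4 deps=(None,None) exec_start@4 write@5
I4 mul r1: issue@5 deps=(None,3) exec_start@5 write@6

Answer: 4 6 4 5 6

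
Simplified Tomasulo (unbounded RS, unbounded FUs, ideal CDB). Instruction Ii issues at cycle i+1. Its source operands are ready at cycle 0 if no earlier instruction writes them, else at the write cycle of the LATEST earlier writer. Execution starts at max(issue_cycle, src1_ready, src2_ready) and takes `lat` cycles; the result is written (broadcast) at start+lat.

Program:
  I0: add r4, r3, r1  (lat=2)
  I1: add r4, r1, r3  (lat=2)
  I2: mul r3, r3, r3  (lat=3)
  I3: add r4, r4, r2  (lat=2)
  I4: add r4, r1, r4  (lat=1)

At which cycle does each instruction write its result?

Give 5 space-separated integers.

Answer: 3 4 6 6 7

Derivation:
I0 add r4: issue@1 deps=(None,None) exec_start@1 write@3
I1 add r4: issue@2 deps=(None,None) exec_start@2 write@4
I2 mul r3: issue@3 deps=(None,None) exec_start@3 write@6
I3 add r4: issue@4 deps=(1,None) exec_start@4 write@6
I4 add r4: issue@5 deps=(None,3) exec_start@6 write@7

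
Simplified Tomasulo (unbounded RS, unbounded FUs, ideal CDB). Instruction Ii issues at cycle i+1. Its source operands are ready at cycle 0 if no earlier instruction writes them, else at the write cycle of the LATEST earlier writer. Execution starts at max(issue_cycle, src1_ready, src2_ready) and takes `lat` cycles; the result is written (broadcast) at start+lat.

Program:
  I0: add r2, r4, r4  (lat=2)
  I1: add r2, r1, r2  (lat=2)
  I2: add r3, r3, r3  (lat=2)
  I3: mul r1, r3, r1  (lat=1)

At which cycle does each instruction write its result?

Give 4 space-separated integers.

Answer: 3 5 5 6

Derivation:
I0 add r2: issue@1 deps=(None,None) exec_start@1 write@3
I1 add r2: issue@2 deps=(None,0) exec_start@3 write@5
I2 add r3: issue@3 deps=(None,None) exec_start@3 write@5
I3 mul r1: issue@4 deps=(2,None) exec_start@5 write@6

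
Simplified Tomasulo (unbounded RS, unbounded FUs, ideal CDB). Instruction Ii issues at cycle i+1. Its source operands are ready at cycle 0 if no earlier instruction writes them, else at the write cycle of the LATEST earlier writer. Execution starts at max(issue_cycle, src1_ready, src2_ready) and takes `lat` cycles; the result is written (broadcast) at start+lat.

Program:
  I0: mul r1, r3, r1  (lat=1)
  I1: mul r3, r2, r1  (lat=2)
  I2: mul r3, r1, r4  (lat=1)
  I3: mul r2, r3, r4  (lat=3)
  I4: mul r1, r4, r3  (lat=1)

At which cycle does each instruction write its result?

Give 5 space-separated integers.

I0 mul r1: issue@1 deps=(None,None) exec_start@1 write@2
I1 mul r3: issue@2 deps=(None,0) exec_start@2 write@4
I2 mul r3: issue@3 deps=(0,None) exec_start@3 write@4
I3 mul r2: issue@4 deps=(2,None) exec_start@4 write@7
I4 mul r1: issue@5 deps=(None,2) exec_start@5 write@6

Answer: 2 4 4 7 6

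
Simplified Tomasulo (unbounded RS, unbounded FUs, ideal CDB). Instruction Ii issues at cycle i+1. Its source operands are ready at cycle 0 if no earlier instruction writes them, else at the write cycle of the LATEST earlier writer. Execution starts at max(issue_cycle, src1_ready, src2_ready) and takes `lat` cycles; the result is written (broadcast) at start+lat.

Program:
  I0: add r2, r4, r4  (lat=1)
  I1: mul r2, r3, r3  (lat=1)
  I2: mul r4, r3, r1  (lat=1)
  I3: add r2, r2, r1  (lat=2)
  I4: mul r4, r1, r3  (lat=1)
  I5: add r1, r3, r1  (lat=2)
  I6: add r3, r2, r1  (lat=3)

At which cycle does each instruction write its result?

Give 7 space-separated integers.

Answer: 2 3 4 6 6 8 11

Derivation:
I0 add r2: issue@1 deps=(None,None) exec_start@1 write@2
I1 mul r2: issue@2 deps=(None,None) exec_start@2 write@3
I2 mul r4: issue@3 deps=(None,None) exec_start@3 write@4
I3 add r2: issue@4 deps=(1,None) exec_start@4 write@6
I4 mul r4: issue@5 deps=(None,None) exec_start@5 write@6
I5 add r1: issue@6 deps=(None,None) exec_start@6 write@8
I6 add r3: issue@7 deps=(3,5) exec_start@8 write@11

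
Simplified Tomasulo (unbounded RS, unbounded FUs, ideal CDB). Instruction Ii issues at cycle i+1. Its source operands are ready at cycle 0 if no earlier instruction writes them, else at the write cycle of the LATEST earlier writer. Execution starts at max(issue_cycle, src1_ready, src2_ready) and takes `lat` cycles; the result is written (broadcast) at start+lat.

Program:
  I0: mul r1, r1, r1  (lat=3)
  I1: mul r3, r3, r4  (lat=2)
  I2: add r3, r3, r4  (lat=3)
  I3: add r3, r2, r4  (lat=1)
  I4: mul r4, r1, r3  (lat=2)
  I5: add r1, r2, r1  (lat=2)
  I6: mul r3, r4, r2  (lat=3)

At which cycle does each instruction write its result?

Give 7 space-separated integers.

Answer: 4 4 7 5 7 8 10

Derivation:
I0 mul r1: issue@1 deps=(None,None) exec_start@1 write@4
I1 mul r3: issue@2 deps=(None,None) exec_start@2 write@4
I2 add r3: issue@3 deps=(1,None) exec_start@4 write@7
I3 add r3: issue@4 deps=(None,None) exec_start@4 write@5
I4 mul r4: issue@5 deps=(0,3) exec_start@5 write@7
I5 add r1: issue@6 deps=(None,0) exec_start@6 write@8
I6 mul r3: issue@7 deps=(4,None) exec_start@7 write@10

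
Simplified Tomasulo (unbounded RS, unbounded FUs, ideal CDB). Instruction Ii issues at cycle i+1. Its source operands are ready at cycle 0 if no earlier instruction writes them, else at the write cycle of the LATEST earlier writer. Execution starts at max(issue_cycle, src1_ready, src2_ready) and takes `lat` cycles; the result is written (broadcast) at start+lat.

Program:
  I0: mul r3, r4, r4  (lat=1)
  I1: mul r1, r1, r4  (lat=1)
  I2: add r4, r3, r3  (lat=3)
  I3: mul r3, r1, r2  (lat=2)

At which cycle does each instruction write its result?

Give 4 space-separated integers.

Answer: 2 3 6 6

Derivation:
I0 mul r3: issue@1 deps=(None,None) exec_start@1 write@2
I1 mul r1: issue@2 deps=(None,None) exec_start@2 write@3
I2 add r4: issue@3 deps=(0,0) exec_start@3 write@6
I3 mul r3: issue@4 deps=(1,None) exec_start@4 write@6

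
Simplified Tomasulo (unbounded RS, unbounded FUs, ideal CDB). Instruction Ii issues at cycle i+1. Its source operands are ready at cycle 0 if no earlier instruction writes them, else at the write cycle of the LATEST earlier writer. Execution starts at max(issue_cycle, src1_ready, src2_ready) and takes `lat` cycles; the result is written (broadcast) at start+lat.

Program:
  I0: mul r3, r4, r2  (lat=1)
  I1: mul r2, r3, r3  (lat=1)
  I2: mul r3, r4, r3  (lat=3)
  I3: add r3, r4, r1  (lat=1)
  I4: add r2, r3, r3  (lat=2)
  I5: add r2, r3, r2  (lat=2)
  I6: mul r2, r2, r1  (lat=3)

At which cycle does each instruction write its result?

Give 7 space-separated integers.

Answer: 2 3 6 5 7 9 12

Derivation:
I0 mul r3: issue@1 deps=(None,None) exec_start@1 write@2
I1 mul r2: issue@2 deps=(0,0) exec_start@2 write@3
I2 mul r3: issue@3 deps=(None,0) exec_start@3 write@6
I3 add r3: issue@4 deps=(None,None) exec_start@4 write@5
I4 add r2: issue@5 deps=(3,3) exec_start@5 write@7
I5 add r2: issue@6 deps=(3,4) exec_start@7 write@9
I6 mul r2: issue@7 deps=(5,None) exec_start@9 write@12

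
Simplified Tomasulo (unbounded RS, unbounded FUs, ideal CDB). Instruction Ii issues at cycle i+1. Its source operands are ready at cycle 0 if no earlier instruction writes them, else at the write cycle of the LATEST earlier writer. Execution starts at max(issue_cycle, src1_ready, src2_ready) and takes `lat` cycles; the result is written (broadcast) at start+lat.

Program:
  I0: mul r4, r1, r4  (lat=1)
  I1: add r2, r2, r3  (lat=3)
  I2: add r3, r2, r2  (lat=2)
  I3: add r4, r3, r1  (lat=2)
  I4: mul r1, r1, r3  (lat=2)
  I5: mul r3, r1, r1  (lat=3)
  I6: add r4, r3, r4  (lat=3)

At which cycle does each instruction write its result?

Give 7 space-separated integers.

I0 mul r4: issue@1 deps=(None,None) exec_start@1 write@2
I1 add r2: issue@2 deps=(None,None) exec_start@2 write@5
I2 add r3: issue@3 deps=(1,1) exec_start@5 write@7
I3 add r4: issue@4 deps=(2,None) exec_start@7 write@9
I4 mul r1: issue@5 deps=(None,2) exec_start@7 write@9
I5 mul r3: issue@6 deps=(4,4) exec_start@9 write@12
I6 add r4: issue@7 deps=(5,3) exec_start@12 write@15

Answer: 2 5 7 9 9 12 15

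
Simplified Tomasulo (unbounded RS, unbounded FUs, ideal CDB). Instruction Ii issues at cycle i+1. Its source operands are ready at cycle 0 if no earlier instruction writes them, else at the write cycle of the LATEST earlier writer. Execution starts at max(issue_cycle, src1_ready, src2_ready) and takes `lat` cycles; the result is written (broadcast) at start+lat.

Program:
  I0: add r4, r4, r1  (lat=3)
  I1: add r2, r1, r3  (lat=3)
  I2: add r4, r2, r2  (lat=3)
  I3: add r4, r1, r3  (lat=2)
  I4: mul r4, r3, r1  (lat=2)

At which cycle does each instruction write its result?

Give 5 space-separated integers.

Answer: 4 5 8 6 7

Derivation:
I0 add r4: issue@1 deps=(None,None) exec_start@1 write@4
I1 add r2: issue@2 deps=(None,None) exec_start@2 write@5
I2 add r4: issue@3 deps=(1,1) exec_start@5 write@8
I3 add r4: issue@4 deps=(None,None) exec_start@4 write@6
I4 mul r4: issue@5 deps=(None,None) exec_start@5 write@7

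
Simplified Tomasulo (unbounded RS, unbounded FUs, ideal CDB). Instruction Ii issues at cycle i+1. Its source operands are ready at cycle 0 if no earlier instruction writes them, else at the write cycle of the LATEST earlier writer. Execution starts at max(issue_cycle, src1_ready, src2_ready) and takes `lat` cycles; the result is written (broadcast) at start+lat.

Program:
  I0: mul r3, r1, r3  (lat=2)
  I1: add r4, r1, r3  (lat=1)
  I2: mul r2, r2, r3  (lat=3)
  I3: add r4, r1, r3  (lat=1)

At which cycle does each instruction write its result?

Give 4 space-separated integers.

I0 mul r3: issue@1 deps=(None,None) exec_start@1 write@3
I1 add r4: issue@2 deps=(None,0) exec_start@3 write@4
I2 mul r2: issue@3 deps=(None,0) exec_start@3 write@6
I3 add r4: issue@4 deps=(None,0) exec_start@4 write@5

Answer: 3 4 6 5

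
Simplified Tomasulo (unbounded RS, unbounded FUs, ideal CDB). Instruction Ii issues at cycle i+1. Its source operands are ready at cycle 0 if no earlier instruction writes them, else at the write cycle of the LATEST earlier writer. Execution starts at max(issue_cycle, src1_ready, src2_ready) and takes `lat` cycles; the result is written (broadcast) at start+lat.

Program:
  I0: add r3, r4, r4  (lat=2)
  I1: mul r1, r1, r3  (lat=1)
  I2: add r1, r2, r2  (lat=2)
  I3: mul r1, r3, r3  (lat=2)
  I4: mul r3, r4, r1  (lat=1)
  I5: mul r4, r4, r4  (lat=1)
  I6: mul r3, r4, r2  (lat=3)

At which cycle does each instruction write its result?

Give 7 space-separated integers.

Answer: 3 4 5 6 7 7 10

Derivation:
I0 add r3: issue@1 deps=(None,None) exec_start@1 write@3
I1 mul r1: issue@2 deps=(None,0) exec_start@3 write@4
I2 add r1: issue@3 deps=(None,None) exec_start@3 write@5
I3 mul r1: issue@4 deps=(0,0) exec_start@4 write@6
I4 mul r3: issue@5 deps=(None,3) exec_start@6 write@7
I5 mul r4: issue@6 deps=(None,None) exec_start@6 write@7
I6 mul r3: issue@7 deps=(5,None) exec_start@7 write@10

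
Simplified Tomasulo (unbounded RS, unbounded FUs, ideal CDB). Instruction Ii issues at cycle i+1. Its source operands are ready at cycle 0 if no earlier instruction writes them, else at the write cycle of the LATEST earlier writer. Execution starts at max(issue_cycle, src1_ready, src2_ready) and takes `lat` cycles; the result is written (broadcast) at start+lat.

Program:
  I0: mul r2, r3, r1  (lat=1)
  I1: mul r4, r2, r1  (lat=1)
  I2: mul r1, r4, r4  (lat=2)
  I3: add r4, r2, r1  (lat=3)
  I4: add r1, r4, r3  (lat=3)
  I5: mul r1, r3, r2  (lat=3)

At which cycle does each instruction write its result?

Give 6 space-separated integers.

Answer: 2 3 5 8 11 9

Derivation:
I0 mul r2: issue@1 deps=(None,None) exec_start@1 write@2
I1 mul r4: issue@2 deps=(0,None) exec_start@2 write@3
I2 mul r1: issue@3 deps=(1,1) exec_start@3 write@5
I3 add r4: issue@4 deps=(0,2) exec_start@5 write@8
I4 add r1: issue@5 deps=(3,None) exec_start@8 write@11
I5 mul r1: issue@6 deps=(None,0) exec_start@6 write@9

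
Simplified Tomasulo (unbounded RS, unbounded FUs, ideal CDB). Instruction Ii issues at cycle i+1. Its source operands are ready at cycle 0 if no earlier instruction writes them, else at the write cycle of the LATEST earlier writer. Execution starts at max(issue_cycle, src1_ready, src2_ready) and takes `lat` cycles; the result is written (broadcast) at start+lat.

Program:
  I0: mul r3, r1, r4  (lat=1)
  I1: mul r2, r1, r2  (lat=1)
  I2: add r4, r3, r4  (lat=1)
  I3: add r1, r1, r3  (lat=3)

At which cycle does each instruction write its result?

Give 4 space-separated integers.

Answer: 2 3 4 7

Derivation:
I0 mul r3: issue@1 deps=(None,None) exec_start@1 write@2
I1 mul r2: issue@2 deps=(None,None) exec_start@2 write@3
I2 add r4: issue@3 deps=(0,None) exec_start@3 write@4
I3 add r1: issue@4 deps=(None,0) exec_start@4 write@7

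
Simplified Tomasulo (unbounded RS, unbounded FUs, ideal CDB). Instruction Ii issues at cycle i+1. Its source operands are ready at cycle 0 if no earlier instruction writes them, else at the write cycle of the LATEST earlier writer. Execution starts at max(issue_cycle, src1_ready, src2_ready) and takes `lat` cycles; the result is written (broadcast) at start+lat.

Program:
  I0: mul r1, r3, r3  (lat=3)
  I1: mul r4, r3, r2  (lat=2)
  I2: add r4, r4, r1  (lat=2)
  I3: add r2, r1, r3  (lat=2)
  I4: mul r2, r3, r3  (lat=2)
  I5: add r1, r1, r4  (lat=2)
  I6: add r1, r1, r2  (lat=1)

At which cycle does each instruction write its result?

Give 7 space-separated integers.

I0 mul r1: issue@1 deps=(None,None) exec_start@1 write@4
I1 mul r4: issue@2 deps=(None,None) exec_start@2 write@4
I2 add r4: issue@3 deps=(1,0) exec_start@4 write@6
I3 add r2: issue@4 deps=(0,None) exec_start@4 write@6
I4 mul r2: issue@5 deps=(None,None) exec_start@5 write@7
I5 add r1: issue@6 deps=(0,2) exec_start@6 write@8
I6 add r1: issue@7 deps=(5,4) exec_start@8 write@9

Answer: 4 4 6 6 7 8 9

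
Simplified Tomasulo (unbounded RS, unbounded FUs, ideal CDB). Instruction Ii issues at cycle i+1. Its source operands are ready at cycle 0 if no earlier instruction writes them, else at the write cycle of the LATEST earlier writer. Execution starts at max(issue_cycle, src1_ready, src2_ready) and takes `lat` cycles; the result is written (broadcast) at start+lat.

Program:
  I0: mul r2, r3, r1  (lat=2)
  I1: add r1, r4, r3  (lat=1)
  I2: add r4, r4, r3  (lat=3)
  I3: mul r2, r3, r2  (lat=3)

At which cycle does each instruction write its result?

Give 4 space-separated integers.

I0 mul r2: issue@1 deps=(None,None) exec_start@1 write@3
I1 add r1: issue@2 deps=(None,None) exec_start@2 write@3
I2 add r4: issue@3 deps=(None,None) exec_start@3 write@6
I3 mul r2: issue@4 deps=(None,0) exec_start@4 write@7

Answer: 3 3 6 7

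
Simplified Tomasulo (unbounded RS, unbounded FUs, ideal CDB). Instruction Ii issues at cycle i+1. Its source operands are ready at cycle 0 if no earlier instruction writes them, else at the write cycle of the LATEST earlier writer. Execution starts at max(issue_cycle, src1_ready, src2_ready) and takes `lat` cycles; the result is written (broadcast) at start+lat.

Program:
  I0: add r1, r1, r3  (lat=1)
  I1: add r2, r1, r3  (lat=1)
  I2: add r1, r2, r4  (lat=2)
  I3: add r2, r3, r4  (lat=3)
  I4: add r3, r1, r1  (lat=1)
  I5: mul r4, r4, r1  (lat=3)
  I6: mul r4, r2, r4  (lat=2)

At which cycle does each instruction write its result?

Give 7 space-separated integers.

Answer: 2 3 5 7 6 9 11

Derivation:
I0 add r1: issue@1 deps=(None,None) exec_start@1 write@2
I1 add r2: issue@2 deps=(0,None) exec_start@2 write@3
I2 add r1: issue@3 deps=(1,None) exec_start@3 write@5
I3 add r2: issue@4 deps=(None,None) exec_start@4 write@7
I4 add r3: issue@5 deps=(2,2) exec_start@5 write@6
I5 mul r4: issue@6 deps=(None,2) exec_start@6 write@9
I6 mul r4: issue@7 deps=(3,5) exec_start@9 write@11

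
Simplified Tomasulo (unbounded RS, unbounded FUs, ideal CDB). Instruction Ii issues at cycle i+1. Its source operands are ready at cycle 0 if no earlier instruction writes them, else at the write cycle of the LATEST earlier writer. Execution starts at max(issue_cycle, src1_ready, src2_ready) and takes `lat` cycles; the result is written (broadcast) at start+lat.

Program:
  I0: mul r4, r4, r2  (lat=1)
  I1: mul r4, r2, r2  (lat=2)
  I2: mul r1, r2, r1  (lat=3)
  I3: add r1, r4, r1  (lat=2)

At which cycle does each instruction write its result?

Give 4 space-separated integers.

I0 mul r4: issue@1 deps=(None,None) exec_start@1 write@2
I1 mul r4: issue@2 deps=(None,None) exec_start@2 write@4
I2 mul r1: issue@3 deps=(None,None) exec_start@3 write@6
I3 add r1: issue@4 deps=(1,2) exec_start@6 write@8

Answer: 2 4 6 8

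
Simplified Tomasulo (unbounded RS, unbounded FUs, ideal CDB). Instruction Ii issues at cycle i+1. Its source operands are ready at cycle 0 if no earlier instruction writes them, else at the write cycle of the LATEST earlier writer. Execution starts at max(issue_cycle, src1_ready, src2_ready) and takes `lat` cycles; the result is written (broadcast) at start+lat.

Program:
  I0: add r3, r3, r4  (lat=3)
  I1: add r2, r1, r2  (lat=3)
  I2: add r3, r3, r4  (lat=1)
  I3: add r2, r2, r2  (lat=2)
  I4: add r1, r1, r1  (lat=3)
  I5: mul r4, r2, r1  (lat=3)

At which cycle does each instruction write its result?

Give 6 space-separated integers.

I0 add r3: issue@1 deps=(None,None) exec_start@1 write@4
I1 add r2: issue@2 deps=(None,None) exec_start@2 write@5
I2 add r3: issue@3 deps=(0,None) exec_start@4 write@5
I3 add r2: issue@4 deps=(1,1) exec_start@5 write@7
I4 add r1: issue@5 deps=(None,None) exec_start@5 write@8
I5 mul r4: issue@6 deps=(3,4) exec_start@8 write@11

Answer: 4 5 5 7 8 11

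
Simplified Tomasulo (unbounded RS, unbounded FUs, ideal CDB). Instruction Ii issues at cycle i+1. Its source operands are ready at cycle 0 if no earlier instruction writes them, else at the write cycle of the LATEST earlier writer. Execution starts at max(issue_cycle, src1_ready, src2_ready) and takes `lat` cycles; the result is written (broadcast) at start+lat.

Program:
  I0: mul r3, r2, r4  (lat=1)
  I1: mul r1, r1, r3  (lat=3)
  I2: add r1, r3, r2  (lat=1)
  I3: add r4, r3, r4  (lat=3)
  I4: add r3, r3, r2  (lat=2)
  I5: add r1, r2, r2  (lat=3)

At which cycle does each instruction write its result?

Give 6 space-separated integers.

Answer: 2 5 4 7 7 9

Derivation:
I0 mul r3: issue@1 deps=(None,None) exec_start@1 write@2
I1 mul r1: issue@2 deps=(None,0) exec_start@2 write@5
I2 add r1: issue@3 deps=(0,None) exec_start@3 write@4
I3 add r4: issue@4 deps=(0,None) exec_start@4 write@7
I4 add r3: issue@5 deps=(0,None) exec_start@5 write@7
I5 add r1: issue@6 deps=(None,None) exec_start@6 write@9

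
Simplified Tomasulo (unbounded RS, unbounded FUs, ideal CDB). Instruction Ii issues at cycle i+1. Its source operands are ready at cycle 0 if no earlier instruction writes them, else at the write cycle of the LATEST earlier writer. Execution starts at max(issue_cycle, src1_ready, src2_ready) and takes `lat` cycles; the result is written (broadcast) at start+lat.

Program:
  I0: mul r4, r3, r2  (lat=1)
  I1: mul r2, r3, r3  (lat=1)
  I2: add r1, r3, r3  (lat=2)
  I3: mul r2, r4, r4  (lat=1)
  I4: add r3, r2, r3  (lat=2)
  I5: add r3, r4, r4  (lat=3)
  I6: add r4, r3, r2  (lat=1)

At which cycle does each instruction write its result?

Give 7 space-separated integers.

I0 mul r4: issue@1 deps=(None,None) exec_start@1 write@2
I1 mul r2: issue@2 deps=(None,None) exec_start@2 write@3
I2 add r1: issue@3 deps=(None,None) exec_start@3 write@5
I3 mul r2: issue@4 deps=(0,0) exec_start@4 write@5
I4 add r3: issue@5 deps=(3,None) exec_start@5 write@7
I5 add r3: issue@6 deps=(0,0) exec_start@6 write@9
I6 add r4: issue@7 deps=(5,3) exec_start@9 write@10

Answer: 2 3 5 5 7 9 10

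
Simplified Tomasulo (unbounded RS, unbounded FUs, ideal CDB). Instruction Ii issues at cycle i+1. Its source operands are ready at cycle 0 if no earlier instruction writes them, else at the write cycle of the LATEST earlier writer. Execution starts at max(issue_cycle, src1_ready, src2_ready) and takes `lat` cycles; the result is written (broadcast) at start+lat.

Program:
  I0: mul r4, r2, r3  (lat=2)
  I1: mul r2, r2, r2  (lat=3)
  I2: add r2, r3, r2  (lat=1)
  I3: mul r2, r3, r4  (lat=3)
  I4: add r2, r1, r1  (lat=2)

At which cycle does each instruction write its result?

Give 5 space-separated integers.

Answer: 3 5 6 7 7

Derivation:
I0 mul r4: issue@1 deps=(None,None) exec_start@1 write@3
I1 mul r2: issue@2 deps=(None,None) exec_start@2 write@5
I2 add r2: issue@3 deps=(None,1) exec_start@5 write@6
I3 mul r2: issue@4 deps=(None,0) exec_start@4 write@7
I4 add r2: issue@5 deps=(None,None) exec_start@5 write@7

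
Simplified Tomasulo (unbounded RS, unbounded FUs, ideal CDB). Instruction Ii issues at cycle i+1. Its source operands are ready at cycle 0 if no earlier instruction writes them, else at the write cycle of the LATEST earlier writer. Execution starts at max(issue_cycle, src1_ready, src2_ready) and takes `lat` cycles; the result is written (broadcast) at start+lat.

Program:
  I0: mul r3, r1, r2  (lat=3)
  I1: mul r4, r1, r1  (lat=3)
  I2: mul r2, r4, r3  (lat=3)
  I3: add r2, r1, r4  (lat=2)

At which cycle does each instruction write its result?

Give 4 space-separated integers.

Answer: 4 5 8 7

Derivation:
I0 mul r3: issue@1 deps=(None,None) exec_start@1 write@4
I1 mul r4: issue@2 deps=(None,None) exec_start@2 write@5
I2 mul r2: issue@3 deps=(1,0) exec_start@5 write@8
I3 add r2: issue@4 deps=(None,1) exec_start@5 write@7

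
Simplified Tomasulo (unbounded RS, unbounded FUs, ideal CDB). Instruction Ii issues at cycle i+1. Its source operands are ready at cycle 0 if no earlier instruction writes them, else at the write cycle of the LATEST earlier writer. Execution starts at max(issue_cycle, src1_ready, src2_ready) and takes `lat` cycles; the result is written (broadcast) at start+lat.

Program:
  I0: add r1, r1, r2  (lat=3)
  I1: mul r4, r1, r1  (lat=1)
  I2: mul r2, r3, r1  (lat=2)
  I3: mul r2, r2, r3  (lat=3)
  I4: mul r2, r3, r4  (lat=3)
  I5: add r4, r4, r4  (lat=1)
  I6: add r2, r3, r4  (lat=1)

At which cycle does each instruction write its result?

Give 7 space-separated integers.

Answer: 4 5 6 9 8 7 8

Derivation:
I0 add r1: issue@1 deps=(None,None) exec_start@1 write@4
I1 mul r4: issue@2 deps=(0,0) exec_start@4 write@5
I2 mul r2: issue@3 deps=(None,0) exec_start@4 write@6
I3 mul r2: issue@4 deps=(2,None) exec_start@6 write@9
I4 mul r2: issue@5 deps=(None,1) exec_start@5 write@8
I5 add r4: issue@6 deps=(1,1) exec_start@6 write@7
I6 add r2: issue@7 deps=(None,5) exec_start@7 write@8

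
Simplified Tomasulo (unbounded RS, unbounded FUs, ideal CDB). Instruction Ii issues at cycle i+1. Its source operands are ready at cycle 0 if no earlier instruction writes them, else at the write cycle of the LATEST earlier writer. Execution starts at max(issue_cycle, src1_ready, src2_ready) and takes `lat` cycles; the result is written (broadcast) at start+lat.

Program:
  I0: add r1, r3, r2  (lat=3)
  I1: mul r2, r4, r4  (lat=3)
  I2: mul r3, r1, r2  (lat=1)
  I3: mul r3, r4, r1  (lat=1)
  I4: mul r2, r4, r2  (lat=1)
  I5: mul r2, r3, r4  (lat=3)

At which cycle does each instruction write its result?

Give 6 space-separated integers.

Answer: 4 5 6 5 6 9

Derivation:
I0 add r1: issue@1 deps=(None,None) exec_start@1 write@4
I1 mul r2: issue@2 deps=(None,None) exec_start@2 write@5
I2 mul r3: issue@3 deps=(0,1) exec_start@5 write@6
I3 mul r3: issue@4 deps=(None,0) exec_start@4 write@5
I4 mul r2: issue@5 deps=(None,1) exec_start@5 write@6
I5 mul r2: issue@6 deps=(3,None) exec_start@6 write@9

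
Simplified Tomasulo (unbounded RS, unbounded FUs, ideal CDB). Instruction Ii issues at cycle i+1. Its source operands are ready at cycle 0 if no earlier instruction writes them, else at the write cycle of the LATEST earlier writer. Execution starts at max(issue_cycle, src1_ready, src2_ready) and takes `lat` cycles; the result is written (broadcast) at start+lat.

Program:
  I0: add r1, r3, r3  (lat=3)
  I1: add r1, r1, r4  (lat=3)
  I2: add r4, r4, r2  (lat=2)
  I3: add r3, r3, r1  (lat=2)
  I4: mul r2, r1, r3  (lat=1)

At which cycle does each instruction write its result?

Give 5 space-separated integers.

Answer: 4 7 5 9 10

Derivation:
I0 add r1: issue@1 deps=(None,None) exec_start@1 write@4
I1 add r1: issue@2 deps=(0,None) exec_start@4 write@7
I2 add r4: issue@3 deps=(None,None) exec_start@3 write@5
I3 add r3: issue@4 deps=(None,1) exec_start@7 write@9
I4 mul r2: issue@5 deps=(1,3) exec_start@9 write@10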